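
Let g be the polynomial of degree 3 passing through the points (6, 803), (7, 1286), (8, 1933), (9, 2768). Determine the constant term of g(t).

Write g(t) = at^3 + bt^2 + ct + d. Substituting each data point gives a linear system:
  216a + 36b + 6c + d = 803
  343a + 49b + 7c + d = 1286
  512a + 64b + 8c + d = 1933
  729a + 81b + 9c + d = 2768
Solving the system yields a = 4, b = -2, c = 1, d = 5.
So g(t) = 4t^3 - 2t^2 + t + 5.
The constant term is 5.

5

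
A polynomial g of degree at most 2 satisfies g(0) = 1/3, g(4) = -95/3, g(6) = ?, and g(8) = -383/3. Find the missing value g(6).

The 3 known points determine the degree-2 polynomial uniquely.
Write g(x) = ax^2 + bx + c. Substituting each data point gives a linear system:
  c = 1/3
  16a + 4b + c = -95/3
  64a + 8b + c = -383/3
Solving the system yields a = -2, b = 0, c = 1/3.
So g(x) = -2x^2 + 1/3.
Then g(6) = -215/3.

-215/3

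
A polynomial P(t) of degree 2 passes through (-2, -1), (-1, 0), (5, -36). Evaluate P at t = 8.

-81

Write P(t) = at^2 + bt + c. Substituting each data point gives a linear system:
  4a - 2b + c = -1
  a - b + c = 0
  25a + 5b + c = -36
Solving the system yields a = -1, b = -2, c = -1.
So P(t) = -t^2 - 2t - 1.
Then P(8) = -81.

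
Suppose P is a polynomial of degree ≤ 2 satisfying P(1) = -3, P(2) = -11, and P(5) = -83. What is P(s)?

Write P(s) = as^2 + bs + c. Substituting each data point gives a linear system:
  a + b + c = -3
  4a + 2b + c = -11
  25a + 5b + c = -83
Solving the system yields a = -4, b = 4, c = -3.
So P(s) = -4s² + 4s - 3.
Check: P(1) = -3. ✓

P(s) = -4s^2 + 4s - 3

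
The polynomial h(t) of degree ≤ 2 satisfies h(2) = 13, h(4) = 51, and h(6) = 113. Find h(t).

h(t) = 3t^2 + t - 1

Using the Lagrange interpolation formula with nodes 2, 4, 6:
  L_0(t) = (t - 4)(t - 6) / 8
  L_1(t) = (t - 2)(t - 6) / -4
  L_2(t) = (t - 2)(t - 4) / 8
Then h(t) = 13·L_0(t) + 51·L_1(t) + 113·L_2(t).
Expanding and collecting terms gives h(t) = 3t^2 + t - 1.
Check: h(6) = 113. ✓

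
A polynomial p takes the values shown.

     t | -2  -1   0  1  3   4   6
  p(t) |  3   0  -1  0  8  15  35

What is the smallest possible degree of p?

Divided differences on the nodes -2, -1, 0, 1, 3, 4, 6:
  order 0: 3  0  -1  0  8  15  35
  order 1: -3  -1  1  4  7  10
  order 2: 1  1  1  1  1
  order 3: 0  0  0  0
  order 4: 0  0  0
  order 5: 0  0
  order 6: 0
The order-2 divided differences are all 1 (nonzero) and every higher order vanishes, so the data lies on a polynomial of degree exactly 2.

2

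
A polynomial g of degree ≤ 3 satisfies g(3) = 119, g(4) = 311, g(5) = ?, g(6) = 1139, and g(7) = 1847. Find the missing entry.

639

On equispaced nodes a degree-3 polynomial has vanishing fourth forward difference, so
  g(3) - 4·g(4) + 6·g(5) - 4·g(6) + g(7) = 0.
Substituting the known values and solving for g(5):
  6·g(5) = 3834
  g(5) = 639.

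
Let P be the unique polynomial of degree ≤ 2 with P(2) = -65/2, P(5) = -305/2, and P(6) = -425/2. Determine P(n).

P(n) = -5n^2 - 5n - 5/2

Write P(n) = an^2 + bn + c. Substituting each data point gives a linear system:
  4a + 2b + c = -65/2
  25a + 5b + c = -305/2
  36a + 6b + c = -425/2
Solving the system yields a = -5, b = -5, c = -5/2.
So P(n) = -5n^2 - 5n - 5/2.
Check: P(2) = -65/2. ✓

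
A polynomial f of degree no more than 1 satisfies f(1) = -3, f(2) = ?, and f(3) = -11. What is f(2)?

-7

The 2 known points determine the degree-1 polynomial uniquely.
Write f(n) = an + b. Substituting each data point gives a linear system:
  a + b = -3
  3a + b = -11
Solving the system yields a = -4, b = 1.
So f(n) = -4n + 1.
Then f(2) = -7.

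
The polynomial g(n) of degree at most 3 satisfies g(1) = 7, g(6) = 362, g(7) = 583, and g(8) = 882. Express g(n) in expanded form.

g(n) = 2n^3 - 3n^2 + 6n + 2

Write g(n) = an^3 + bn^2 + cn + d. Substituting each data point gives a linear system:
  a + b + c + d = 7
  216a + 36b + 6c + d = 362
  343a + 49b + 7c + d = 583
  512a + 64b + 8c + d = 882
Solving the system yields a = 2, b = -3, c = 6, d = 2.
So g(n) = 2n³ - 3n² + 6n + 2.
Check: g(8) = 882. ✓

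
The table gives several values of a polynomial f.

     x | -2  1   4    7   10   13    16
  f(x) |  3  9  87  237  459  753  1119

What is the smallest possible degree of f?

Forward differences of the values at x = -2, 1, 4, 7, 10, 13, 16:
  f  : 3  9  87  237  459  753  1119
  Δ  : 6  78  150  222  294  366
  Δ^2: 72  72  72  72  72
  Δ^3: 0  0  0  0
  Δ^4: 0  0  0
  Δ^5: 0  0
  Δ^6: 0
The second differences are constant (72) and nonzero, while all higher differences vanish, so the minimal degree is 2.

2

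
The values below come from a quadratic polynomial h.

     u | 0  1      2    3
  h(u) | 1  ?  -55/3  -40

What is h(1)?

On equispaced nodes a degree-2 polynomial has vanishing third forward difference, so
  - h(0) + 3·h(1) - 3·h(2) + h(3) = 0.
Substituting the known values and solving for h(1):
  3·h(1) = -14
  h(1) = -14/3.

-14/3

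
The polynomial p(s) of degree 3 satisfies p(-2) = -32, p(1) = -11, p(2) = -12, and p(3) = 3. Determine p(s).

Using the Lagrange interpolation formula with nodes -2, 1, 2, 3:
  L_0(s) = (s - 1)(s - 2)(s - 3) / -60
  L_1(s) = (s + 2)(s - 2)(s - 3) / 6
  L_2(s) = (s + 2)(s - 1)(s - 3) / -4
  L_3(s) = (s + 2)(s - 1)(s - 2) / 10
Then p(s) = -32·L_0(s) - 11·L_1(s) - 12·L_2(s) + 3·L_3(s).
Expanding and collecting terms gives p(s) = 2s^3 - 4s^2 - 3s - 6.
Check: p(2) = -12. ✓

p(s) = 2s^3 - 4s^2 - 3s - 6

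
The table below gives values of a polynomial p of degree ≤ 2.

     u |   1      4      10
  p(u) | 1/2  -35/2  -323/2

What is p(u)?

p(u) = -2u^2 + 4u - 3/2

Using the Lagrange interpolation formula with nodes 1, 4, 10:
  L_0(u) = (u - 4)(u - 10) / 27
  L_1(u) = (u - 1)(u - 10) / -18
  L_2(u) = (u - 1)(u - 4) / 54
Then p(u) = 1/2·L_0(u) - 35/2·L_1(u) - 323/2·L_2(u).
Expanding and collecting terms gives p(u) = -2u^2 + 4u - 3/2.
Check: p(4) = -35/2. ✓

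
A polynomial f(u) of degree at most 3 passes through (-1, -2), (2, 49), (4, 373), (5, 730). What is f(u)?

Write f(u) = au^3 + bu^2 + cu + d. Substituting each data point gives a linear system:
  -a + b - c + d = -2
  8a + 4b + 2c + d = 49
  64a + 16b + 4c + d = 373
  125a + 25b + 5c + d = 730
Solving the system yields a = 6, b = -1, c = 0, d = 5.
So f(u) = 6u³ - u² + 5.
Check: f(4) = 373. ✓

f(u) = 6u^3 - u^2 + 5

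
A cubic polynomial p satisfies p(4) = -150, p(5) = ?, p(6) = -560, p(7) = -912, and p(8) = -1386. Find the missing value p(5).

The 4 known points determine the degree-3 polynomial uniquely.
Write p(u) = au^3 + bu^2 + cu + d. Substituting each data point gives a linear system:
  64a + 16b + 4c + d = -150
  216a + 36b + 6c + d = -560
  343a + 49b + 7c + d = -912
  512a + 64b + 8c + d = -1386
Solving the system yields a = -3, b = 2, c = 3, d = -2.
So p(u) = -3u^3 + 2u^2 + 3u - 2.
Then p(5) = -312.

-312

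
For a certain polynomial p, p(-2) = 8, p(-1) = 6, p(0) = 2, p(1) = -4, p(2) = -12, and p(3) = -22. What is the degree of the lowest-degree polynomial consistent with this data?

2

Forward differences of the values at t = -2, -1, 0, 1, 2, 3:
  p  : 8  6  2  -4  -12  -22
  Δ  : -2  -4  -6  -8  -10
  Δ^2: -2  -2  -2  -2
  Δ^3: 0  0  0
  Δ^4: 0  0
  Δ^5: 0
The second differences are constant (-2) and nonzero, while all higher differences vanish, so the minimal degree is 2.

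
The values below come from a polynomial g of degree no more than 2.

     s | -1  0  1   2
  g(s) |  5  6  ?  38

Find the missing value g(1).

The 3 known points determine the degree-2 polynomial uniquely.
Write g(s) = as^2 + bs + c. Substituting each data point gives a linear system:
  a - b + c = 5
  c = 6
  4a + 2b + c = 38
Solving the system yields a = 5, b = 6, c = 6.
So g(s) = 5s^2 + 6s + 6.
Then g(1) = 17.

17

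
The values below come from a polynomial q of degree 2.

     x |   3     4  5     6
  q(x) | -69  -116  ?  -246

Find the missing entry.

-175

On equispaced nodes a degree-2 polynomial has vanishing third forward difference, so
  - q(3) + 3·q(4) - 3·q(5) + q(6) = 0.
Substituting the known values and solving for q(5):
  -3·q(5) = 525
  q(5) = -175.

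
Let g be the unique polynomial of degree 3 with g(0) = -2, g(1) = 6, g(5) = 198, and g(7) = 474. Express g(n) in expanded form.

Write g(n) = an^3 + bn^2 + cn + d. Substituting each data point gives a linear system:
  d = -2
  a + b + c + d = 6
  125a + 25b + 5c + d = 198
  343a + 49b + 7c + d = 474
Solving the system yields a = 1, b = 2, c = 5, d = -2.
So g(n) = n³ + 2n² + 5n - 2.
Check: g(7) = 474. ✓

g(n) = n^3 + 2n^2 + 5n - 2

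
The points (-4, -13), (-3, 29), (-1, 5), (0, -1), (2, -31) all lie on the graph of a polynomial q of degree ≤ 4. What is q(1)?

-3

Using the Lagrange interpolation formula with nodes -4, -3, -1, 0, 2:
  L_0(n) = (n + 3)(n + 1)n(n - 2) / 72
  L_1(n) = (n + 4)(n + 1)n(n - 2) / -30
  L_2(n) = (n + 4)(n + 3)n(n - 2) / 18
  L_3(n) = (n + 4)(n + 3)(n + 1)(n - 2) / -24
  L_4(n) = (n + 4)(n + 3)(n + 1)n / 180
Then q(n) = -13·L_0(n) + 29·L_1(n) + 5·L_2(n) - 1·L_3(n) - 31·L_4(n).
Expanding and collecting terms gives q(n) = -n⁴ - 3n³ + 3n² - n - 1.
Evaluating at n = 1: q(1) = -3.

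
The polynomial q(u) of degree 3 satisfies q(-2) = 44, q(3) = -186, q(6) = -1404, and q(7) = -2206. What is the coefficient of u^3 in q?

-6

Write q(u) = au^3 + bu^2 + cu + d. Substituting each data point gives a linear system:
  -8a + 4b - 2c + d = 44
  27a + 9b + 3c + d = -186
  216a + 36b + 6c + d = -1404
  343a + 49b + 7c + d = -2206
Solving the system yields a = -6, b = -3, c = -1, d = 6.
So q(u) = -6u^3 - 3u^2 - u + 6.
The leading coefficient is -6.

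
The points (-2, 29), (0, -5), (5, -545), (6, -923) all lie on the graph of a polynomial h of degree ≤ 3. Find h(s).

Write h(s) = as^3 + bs^2 + cs + d. Substituting each data point gives a linear system:
  -8a + 4b - 2c + d = 29
  d = -5
  125a + 25b + 5c + d = -545
  216a + 36b + 6c + d = -923
Solving the system yields a = -4, b = -1, c = -3, d = -5.
So h(s) = -4s³ - s² - 3s - 5.
Check: h(6) = -923. ✓

h(s) = -4s^3 - s^2 - 3s - 5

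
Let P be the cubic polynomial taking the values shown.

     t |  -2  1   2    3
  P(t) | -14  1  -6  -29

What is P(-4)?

Using the Lagrange interpolation formula with nodes -2, 1, 2, 3:
  L_0(t) = (t - 1)(t - 2)(t - 3) / -60
  L_1(t) = (t + 2)(t - 2)(t - 3) / 6
  L_2(t) = (t + 2)(t - 1)(t - 3) / -4
  L_3(t) = (t + 2)(t - 1)(t - 2) / 10
Then P(t) = -14·L_0(t) + 1·L_1(t) - 6·L_2(t) - 29·L_3(t).
Expanding and collecting terms gives P(t) = -t^3 - 2t^2 + 6t - 2.
Evaluating at t = -4: P(-4) = 6.

6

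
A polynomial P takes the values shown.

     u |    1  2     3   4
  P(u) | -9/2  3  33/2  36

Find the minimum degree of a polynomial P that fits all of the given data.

Forward differences of the values at u = 1, 2, 3, 4:
  P  : -9/2  3  33/2  36
  Δ  : 15/2  27/2  39/2
  Δ^2: 6  6
  Δ^3: 0
The second differences are constant (6) and nonzero, while all higher differences vanish, so the minimal degree is 2.

2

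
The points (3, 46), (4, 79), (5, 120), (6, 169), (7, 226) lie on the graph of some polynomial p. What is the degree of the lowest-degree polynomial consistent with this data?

Forward differences of the values at s = 3, 4, 5, 6, 7:
  p  : 46  79  120  169  226
  Δ  : 33  41  49  57
  Δ^2: 8  8  8
  Δ^3: 0  0
  Δ^4: 0
The second differences are constant (8) and nonzero, while all higher differences vanish, so the minimal degree is 2.

2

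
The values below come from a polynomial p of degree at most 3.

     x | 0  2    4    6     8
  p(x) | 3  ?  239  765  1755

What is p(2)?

33

On equispaced nodes a degree-3 polynomial has vanishing fourth forward difference, so
  p(0) - 4·p(2) + 6·p(4) - 4·p(6) + p(8) = 0.
Substituting the known values and solving for p(2):
  -4·p(2) = -132
  p(2) = 33.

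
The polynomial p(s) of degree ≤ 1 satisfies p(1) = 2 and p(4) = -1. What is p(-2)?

Write p(s) = as + b. Substituting each data point gives a linear system:
  a + b = 2
  4a + b = -1
Solving the system yields a = -1, b = 3.
So p(s) = -s + 3.
Then p(-2) = 5.

5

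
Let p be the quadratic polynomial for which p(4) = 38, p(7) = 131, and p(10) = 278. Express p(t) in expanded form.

Write p(t) = at^2 + bt + c. Substituting each data point gives a linear system:
  16a + 4b + c = 38
  49a + 7b + c = 131
  100a + 10b + c = 278
Solving the system yields a = 3, b = -2, c = -2.
So p(t) = 3t² - 2t - 2.
Check: p(4) = 38. ✓

p(t) = 3t^2 - 2t - 2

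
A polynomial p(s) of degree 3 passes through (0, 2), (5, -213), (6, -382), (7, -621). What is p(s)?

p(s) = -2s^3 + s^2 + 2s + 2

Using the Lagrange interpolation formula with nodes 0, 5, 6, 7:
  L_0(s) = (s - 5)(s - 6)(s - 7) / -210
  L_1(s) = s(s - 6)(s - 7) / 10
  L_2(s) = s(s - 5)(s - 7) / -6
  L_3(s) = s(s - 5)(s - 6) / 14
Then p(s) = 2·L_0(s) - 213·L_1(s) - 382·L_2(s) - 621·L_3(s).
Expanding and collecting terms gives p(s) = -2s^3 + s^2 + 2s + 2.
Check: p(0) = 2. ✓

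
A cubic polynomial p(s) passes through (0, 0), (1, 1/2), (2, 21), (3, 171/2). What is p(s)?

p(s) = 4s^3 - 2s^2 - (3/2)s

Write p(s) = as^3 + bs^2 + cs + d. Substituting each data point gives a linear system:
  d = 0
  a + b + c + d = 1/2
  8a + 4b + 2c + d = 21
  27a + 9b + 3c + d = 171/2
Solving the system yields a = 4, b = -2, c = -3/2, d = 0.
So p(s) = 4s^3 - 2s^2 - (3/2)s.
Check: p(1) = 1/2. ✓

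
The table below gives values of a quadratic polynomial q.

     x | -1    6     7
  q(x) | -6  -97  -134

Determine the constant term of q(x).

-1

Write q(x) = ax^2 + bx + c. Substituting each data point gives a linear system:
  a - b + c = -6
  36a + 6b + c = -97
  49a + 7b + c = -134
Solving the system yields a = -3, b = 2, c = -1.
So q(x) = -3x^2 + 2x - 1.
The constant term is -1.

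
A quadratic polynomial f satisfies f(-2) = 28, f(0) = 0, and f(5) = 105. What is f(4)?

64

Using the Lagrange interpolation formula with nodes -2, 0, 5:
  L_0(u) = u(u - 5) / 14
  L_1(u) = (u + 2)(u - 5) / -10
  L_2(u) = (u + 2)u / 35
Then f(u) = 28·L_0(u) + 0·L_1(u) + 105·L_2(u).
Expanding and collecting terms gives f(u) = 5u^2 - 4u.
Evaluating at u = 4: f(4) = 64.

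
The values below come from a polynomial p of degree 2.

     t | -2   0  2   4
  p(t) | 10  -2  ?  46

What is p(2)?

10

The 3 known points determine the degree-2 polynomial uniquely.
Write p(t) = at^2 + bt + c. Substituting each data point gives a linear system:
  4a - 2b + c = 10
  c = -2
  16a + 4b + c = 46
Solving the system yields a = 3, b = 0, c = -2.
So p(t) = 3t² - 2.
Then p(2) = 10.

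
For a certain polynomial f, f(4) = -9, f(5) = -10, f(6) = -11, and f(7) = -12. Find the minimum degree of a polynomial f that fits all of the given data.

1

Forward differences of the values at t = 4, 5, 6, 7:
  f  : -9  -10  -11  -12
  Δ  : -1  -1  -1
  Δ^2: 0  0
  Δ^3: 0
The first differences are constant (-1) and nonzero, while all higher differences vanish, so the minimal degree is 1.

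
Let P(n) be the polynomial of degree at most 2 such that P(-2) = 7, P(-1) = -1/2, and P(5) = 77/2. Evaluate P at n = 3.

19/2

Using the Lagrange interpolation formula with nodes -2, -1, 5:
  L_0(n) = (n + 1)(n - 5) / 7
  L_1(n) = (n + 2)(n - 5) / -6
  L_2(n) = (n + 2)(n + 1) / 42
Then P(n) = 7·L_0(n) - 1/2·L_1(n) + 77/2·L_2(n).
Expanding and collecting terms gives P(n) = 2n² - (3/2)n - 4.
Evaluating at n = 3: P(3) = 19/2.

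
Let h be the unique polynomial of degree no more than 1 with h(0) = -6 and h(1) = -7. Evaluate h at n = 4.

Using the Lagrange interpolation formula with nodes 0, 1:
  L_0(n) = (n - 1) / -1
  L_1(n) = n / 1
Then h(n) = -6·L_0(n) - 7·L_1(n).
Expanding and collecting terms gives h(n) = -n - 6.
Evaluating at n = 4: h(4) = -10.

-10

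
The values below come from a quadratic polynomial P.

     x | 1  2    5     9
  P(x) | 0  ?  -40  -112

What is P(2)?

-7

The 3 known points determine the degree-2 polynomial uniquely.
Write P(x) = ax^2 + bx + c. Substituting each data point gives a linear system:
  a + b + c = 0
  25a + 5b + c = -40
  81a + 9b + c = -112
Solving the system yields a = -1, b = -4, c = 5.
So P(x) = -x² - 4x + 5.
Then P(2) = -7.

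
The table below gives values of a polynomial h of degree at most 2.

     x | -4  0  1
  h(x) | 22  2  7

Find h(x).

h(x) = 2x^2 + 3x + 2

Using the Lagrange interpolation formula with nodes -4, 0, 1:
  L_0(x) = x(x - 1) / 20
  L_1(x) = (x + 4)(x - 1) / -4
  L_2(x) = (x + 4)x / 5
Then h(x) = 22·L_0(x) + 2·L_1(x) + 7·L_2(x).
Expanding and collecting terms gives h(x) = 2x^2 + 3x + 2.
Check: h(0) = 2. ✓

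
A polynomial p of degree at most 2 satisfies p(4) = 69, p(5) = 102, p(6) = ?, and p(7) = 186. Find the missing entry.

On equispaced nodes a degree-2 polynomial has vanishing third forward difference, so
  - p(4) + 3·p(5) - 3·p(6) + p(7) = 0.
Substituting the known values and solving for p(6):
  -3·p(6) = -423
  p(6) = 141.

141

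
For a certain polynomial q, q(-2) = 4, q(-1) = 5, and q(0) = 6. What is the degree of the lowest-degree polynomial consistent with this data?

1

Forward differences of the values at x = -2, -1, 0:
  q  : 4  5  6
  Δ  : 1  1
  Δ^2: 0
The first differences are constant (1) and nonzero, while all higher differences vanish, so the minimal degree is 1.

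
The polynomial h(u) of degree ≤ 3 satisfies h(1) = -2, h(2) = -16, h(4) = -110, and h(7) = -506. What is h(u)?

h(u) = -u^3 - 4u^2 + 5u - 2

Write h(u) = au^3 + bu^2 + cu + d. Substituting each data point gives a linear system:
  a + b + c + d = -2
  8a + 4b + 2c + d = -16
  64a + 16b + 4c + d = -110
  343a + 49b + 7c + d = -506
Solving the system yields a = -1, b = -4, c = 5, d = -2.
So h(u) = -u^3 - 4u^2 + 5u - 2.
Check: h(2) = -16. ✓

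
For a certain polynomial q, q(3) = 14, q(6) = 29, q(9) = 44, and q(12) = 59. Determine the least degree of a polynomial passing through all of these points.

Forward differences of the values at u = 3, 6, 9, 12:
  q  : 14  29  44  59
  Δ  : 15  15  15
  Δ^2: 0  0
  Δ^3: 0
The first differences are constant (15) and nonzero, while all higher differences vanish, so the minimal degree is 1.

1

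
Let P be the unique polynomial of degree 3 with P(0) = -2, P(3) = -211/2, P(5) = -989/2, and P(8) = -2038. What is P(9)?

-5809/2

Using the Lagrange interpolation formula with nodes 0, 3, 5, 8:
  L_0(u) = (u - 3)(u - 5)(u - 8) / -120
  L_1(u) = u(u - 5)(u - 8) / 30
  L_2(u) = u(u - 3)(u - 8) / -30
  L_3(u) = u(u - 3)(u - 5) / 120
Then P(u) = -2·L_0(u) - 211/2·L_1(u) - 989/2·L_2(u) - 2038·L_3(u).
Expanding and collecting terms gives P(u) = -4u^3 + (3/2)u - 2.
Evaluating at u = 9: P(9) = -5809/2.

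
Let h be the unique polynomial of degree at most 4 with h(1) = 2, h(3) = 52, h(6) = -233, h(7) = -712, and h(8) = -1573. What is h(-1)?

-16

Write h(n) = an^4 + bn^3 + cn^2 + dn + e. Substituting each data point gives a linear system:
  a + b + c + d + e = 2
  81a + 27b + 9c + 3d + e = 52
  1296a + 216b + 36c + 6d + e = -233
  2401a + 343b + 49c + 7d + e = -712
  4096a + 512b + 64c + 8d + e = -1573
Solving the system yields a = -1, b = 5, c = -1, d = 4, e = -5.
So h(n) = -n^4 + 5n^3 - n^2 + 4n - 5.
Then h(-1) = -16.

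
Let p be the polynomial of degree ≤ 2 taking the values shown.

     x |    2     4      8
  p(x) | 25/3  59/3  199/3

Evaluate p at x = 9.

Write p(x) = ax^2 + bx + c. Substituting each data point gives a linear system:
  4a + 2b + c = 25/3
  16a + 4b + c = 59/3
  64a + 8b + c = 199/3
Solving the system yields a = 1, b = -1/3, c = 5.
So p(x) = x² - (1/3)x + 5.
Then p(9) = 83.

83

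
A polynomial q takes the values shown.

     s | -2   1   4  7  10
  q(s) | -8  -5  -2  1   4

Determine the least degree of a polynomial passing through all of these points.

1

Forward differences of the values at s = -2, 1, 4, 7, 10:
  q  : -8  -5  -2  1  4
  Δ  : 3  3  3  3
  Δ^2: 0  0  0
  Δ^3: 0  0
  Δ^4: 0
The first differences are constant (3) and nonzero, while all higher differences vanish, so the minimal degree is 1.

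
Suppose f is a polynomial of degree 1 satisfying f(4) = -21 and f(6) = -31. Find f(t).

f(t) = -5t - 1

Write f(t) = at + b. Substituting each data point gives a linear system:
  4a + b = -21
  6a + b = -31
Solving the system yields a = -5, b = -1.
So f(t) = -5t - 1.
Check: f(4) = -21. ✓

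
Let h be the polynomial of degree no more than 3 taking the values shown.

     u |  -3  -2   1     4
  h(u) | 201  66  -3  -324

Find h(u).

h(u) = -6u^3 + 4u^2 - u

Write h(u) = au^3 + bu^2 + cu + d. Substituting each data point gives a linear system:
  -27a + 9b - 3c + d = 201
  -8a + 4b - 2c + d = 66
  a + b + c + d = -3
  64a + 16b + 4c + d = -324
Solving the system yields a = -6, b = 4, c = -1, d = 0.
So h(u) = -6u³ + 4u² - u.
Check: h(4) = -324. ✓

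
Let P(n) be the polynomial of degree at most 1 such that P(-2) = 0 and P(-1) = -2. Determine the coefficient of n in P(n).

Write P(n) = an + b. Substituting each data point gives a linear system:
  -2a + b = 0
  -a + b = -2
Solving the system yields a = -2, b = -4.
So P(n) = -2n - 4.
The leading coefficient is -2.

-2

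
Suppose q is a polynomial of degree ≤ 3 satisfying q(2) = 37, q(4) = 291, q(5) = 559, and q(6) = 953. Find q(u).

q(u) = 4u^3 + 3u^2 - 3u - 1

Using the Lagrange interpolation formula with nodes 2, 4, 5, 6:
  L_0(u) = (u - 4)(u - 5)(u - 6) / -24
  L_1(u) = (u - 2)(u - 5)(u - 6) / 4
  L_2(u) = (u - 2)(u - 4)(u - 6) / -3
  L_3(u) = (u - 2)(u - 4)(u - 5) / 8
Then q(u) = 37·L_0(u) + 291·L_1(u) + 559·L_2(u) + 953·L_3(u).
Expanding and collecting terms gives q(u) = 4u³ + 3u² - 3u - 1.
Check: q(5) = 559. ✓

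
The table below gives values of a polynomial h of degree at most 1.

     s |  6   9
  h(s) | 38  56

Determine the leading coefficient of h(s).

6

Write h(s) = as + b. Substituting each data point gives a linear system:
  6a + b = 38
  9a + b = 56
Solving the system yields a = 6, b = 2.
So h(s) = 6s + 2.
The leading coefficient is 6.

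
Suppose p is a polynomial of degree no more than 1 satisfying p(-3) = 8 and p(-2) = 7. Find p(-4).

Write p(x) = ax + b. Substituting each data point gives a linear system:
  -3a + b = 8
  -2a + b = 7
Solving the system yields a = -1, b = 5.
So p(x) = -x + 5.
Then p(-4) = 9.

9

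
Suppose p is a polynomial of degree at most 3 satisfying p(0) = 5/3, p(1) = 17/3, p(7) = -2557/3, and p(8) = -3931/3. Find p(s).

p(s) = -3s^3 + 3s^2 + 4s + 5/3

Using the Lagrange interpolation formula with nodes 0, 1, 7, 8:
  L_0(s) = (s - 1)(s - 7)(s - 8) / -56
  L_1(s) = s(s - 7)(s - 8) / 42
  L_2(s) = s(s - 1)(s - 8) / -42
  L_3(s) = s(s - 1)(s - 7) / 56
Then p(s) = 5/3·L_0(s) + 17/3·L_1(s) - 2557/3·L_2(s) - 3931/3·L_3(s).
Expanding and collecting terms gives p(s) = -3s^3 + 3s^2 + 4s + 5/3.
Check: p(8) = -3931/3. ✓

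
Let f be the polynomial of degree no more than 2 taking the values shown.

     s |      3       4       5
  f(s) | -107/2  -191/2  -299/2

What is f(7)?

-587/2

Write f(s) = as^2 + bs + c. Substituting each data point gives a linear system:
  9a + 3b + c = -107/2
  16a + 4b + c = -191/2
  25a + 5b + c = -299/2
Solving the system yields a = -6, b = 0, c = 1/2.
So f(s) = -6s^2 + 1/2.
Then f(7) = -587/2.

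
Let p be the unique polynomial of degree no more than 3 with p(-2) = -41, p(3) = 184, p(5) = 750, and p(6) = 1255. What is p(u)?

p(u) = 5u^3 + 4u^2 + 6u - 5

Using the Lagrange interpolation formula with nodes -2, 3, 5, 6:
  L_0(u) = (u - 3)(u - 5)(u - 6) / -280
  L_1(u) = (u + 2)(u - 5)(u - 6) / 30
  L_2(u) = (u + 2)(u - 3)(u - 6) / -14
  L_3(u) = (u + 2)(u - 3)(u - 5) / 24
Then p(u) = -41·L_0(u) + 184·L_1(u) + 750·L_2(u) + 1255·L_3(u).
Expanding and collecting terms gives p(u) = 5u^3 + 4u^2 + 6u - 5.
Check: p(3) = 184. ✓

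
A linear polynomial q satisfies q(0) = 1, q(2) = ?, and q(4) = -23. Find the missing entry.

-11

On equispaced nodes a degree-1 polynomial has vanishing second forward difference, so
  q(0) - 2·q(2) + q(4) = 0.
Substituting the known values and solving for q(2):
  -2·q(2) = 22
  q(2) = -11.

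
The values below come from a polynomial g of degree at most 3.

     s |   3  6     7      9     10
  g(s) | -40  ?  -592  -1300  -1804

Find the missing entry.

-364

The 4 known points determine the degree-3 polynomial uniquely.
Write g(s) = as^3 + bs^2 + cs + d. Substituting each data point gives a linear system:
  27a + 9b + 3c + d = -40
  343a + 49b + 7c + d = -592
  729a + 81b + 9c + d = -1300
  1000a + 100b + 10c + d = -1804
Solving the system yields a = -2, b = 2, c = 0, d = -4.
So g(s) = -2s^3 + 2s^2 - 4.
Then g(6) = -364.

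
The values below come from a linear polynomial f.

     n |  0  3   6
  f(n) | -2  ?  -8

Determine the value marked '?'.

-5

The 2 known points determine the degree-1 polynomial uniquely.
Write f(n) = an + b. Substituting each data point gives a linear system:
  b = -2
  6a + b = -8
Solving the system yields a = -1, b = -2.
So f(n) = -n - 2.
Then f(3) = -5.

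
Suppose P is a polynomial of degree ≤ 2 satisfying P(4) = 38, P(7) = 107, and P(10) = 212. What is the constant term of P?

2

Write P(t) = at^2 + bt + c. Substituting each data point gives a linear system:
  16a + 4b + c = 38
  49a + 7b + c = 107
  100a + 10b + c = 212
Solving the system yields a = 2, b = 1, c = 2.
So P(t) = 2t² + t + 2.
The constant term is 2.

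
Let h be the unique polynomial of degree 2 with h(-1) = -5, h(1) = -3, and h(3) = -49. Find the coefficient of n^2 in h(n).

Write h(n) = an^2 + bn + c. Substituting each data point gives a linear system:
  a - b + c = -5
  a + b + c = -3
  9a + 3b + c = -49
Solving the system yields a = -6, b = 1, c = 2.
So h(n) = -6n² + n + 2.
The leading coefficient is -6.

-6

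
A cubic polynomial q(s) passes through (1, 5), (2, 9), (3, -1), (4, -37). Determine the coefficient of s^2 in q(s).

5

Write q(s) = as^3 + bs^2 + cs + d. Substituting each data point gives a linear system:
  a + b + c + d = 5
  8a + 4b + 2c + d = 9
  27a + 9b + 3c + d = -1
  64a + 16b + 4c + d = -37
Solving the system yields a = -2, b = 5, c = 3, d = -1.
So q(s) = -2s^3 + 5s^2 + 3s - 1.
The coefficient of s^2 is 5.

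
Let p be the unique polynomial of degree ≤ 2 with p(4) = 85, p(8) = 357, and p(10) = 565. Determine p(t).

Using the Lagrange interpolation formula with nodes 4, 8, 10:
  L_0(t) = (t - 8)(t - 10) / 24
  L_1(t) = (t - 4)(t - 10) / -8
  L_2(t) = (t - 4)(t - 8) / 12
Then p(t) = 85·L_0(t) + 357·L_1(t) + 565·L_2(t).
Expanding and collecting terms gives p(t) = 6t² - 4t + 5.
Check: p(8) = 357. ✓

p(t) = 6t^2 - 4t + 5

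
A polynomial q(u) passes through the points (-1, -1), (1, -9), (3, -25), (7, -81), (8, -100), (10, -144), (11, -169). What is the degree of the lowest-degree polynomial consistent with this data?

Divided differences on the nodes -1, 1, 3, 7, 8, 10, 11:
  order 0: -1  -9  -25  -81  -100  -144  -169
  order 1: -4  -8  -14  -19  -22  -25
  order 2: -1  -1  -1  -1  -1
  order 3: 0  0  0  0
  order 4: 0  0  0
  order 5: 0  0
  order 6: 0
The order-2 divided differences are all -1 (nonzero) and every higher order vanishes, so the data lies on a polynomial of degree exactly 2.

2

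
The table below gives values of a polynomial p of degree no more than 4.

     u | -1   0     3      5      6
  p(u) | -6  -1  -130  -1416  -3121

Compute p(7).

-6014

Using the Lagrange interpolation formula with nodes -1, 0, 3, 5, 6:
  L_0(u) = u(u - 3)(u - 5)(u - 6) / 168
  L_1(u) = (u + 1)(u - 3)(u - 5)(u - 6) / -90
  L_2(u) = (u + 1)u(u - 5)(u - 6) / 72
  L_3(u) = (u + 1)u(u - 3)(u - 6) / -60
  L_4(u) = (u + 1)u(u - 3)(u - 5) / 126
Then p(u) = -6·L_0(u) - 1·L_1(u) - 130·L_2(u) - 1416·L_3(u) - 3121·L_4(u).
Expanding and collecting terms gives p(u) = -3u^4 + 3u^3 + 3u^2 + 2u - 1.
Evaluating at u = 7: p(7) = -6014.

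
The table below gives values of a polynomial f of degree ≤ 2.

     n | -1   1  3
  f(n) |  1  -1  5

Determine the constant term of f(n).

Write f(n) = an^2 + bn + c. Substituting each data point gives a linear system:
  a - b + c = 1
  a + b + c = -1
  9a + 3b + c = 5
Solving the system yields a = 1, b = -1, c = -1.
So f(n) = n^2 - n - 1.
The constant term is -1.

-1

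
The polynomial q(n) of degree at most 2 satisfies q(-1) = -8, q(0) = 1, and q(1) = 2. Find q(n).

Write q(n) = an^2 + bn + c. Substituting each data point gives a linear system:
  a - b + c = -8
  c = 1
  a + b + c = 2
Solving the system yields a = -4, b = 5, c = 1.
So q(n) = -4n² + 5n + 1.
Check: q(-1) = -8. ✓

q(n) = -4n^2 + 5n + 1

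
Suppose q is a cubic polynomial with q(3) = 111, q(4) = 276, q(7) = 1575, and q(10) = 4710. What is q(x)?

q(x) = 5x^3 - 3x^2 + x

Write q(x) = ax^3 + bx^2 + cx + d. Substituting each data point gives a linear system:
  27a + 9b + 3c + d = 111
  64a + 16b + 4c + d = 276
  343a + 49b + 7c + d = 1575
  1000a + 100b + 10c + d = 4710
Solving the system yields a = 5, b = -3, c = 1, d = 0.
So q(x) = 5x^3 - 3x^2 + x.
Check: q(3) = 111. ✓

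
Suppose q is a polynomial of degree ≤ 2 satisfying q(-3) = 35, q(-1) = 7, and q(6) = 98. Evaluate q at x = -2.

Using the Lagrange interpolation formula with nodes -3, -1, 6:
  L_0(x) = (x + 1)(x - 6) / 18
  L_1(x) = (x + 3)(x - 6) / -14
  L_2(x) = (x + 3)(x + 1) / 63
Then q(x) = 35·L_0(x) + 7·L_1(x) + 98·L_2(x).
Expanding and collecting terms gives q(x) = 3x^2 - 2x + 2.
Evaluating at x = -2: q(-2) = 18.

18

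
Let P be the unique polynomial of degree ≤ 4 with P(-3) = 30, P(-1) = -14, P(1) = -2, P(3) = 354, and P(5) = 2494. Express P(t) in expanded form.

P(t) = 3t^4 + 6t^3 - 5t^2 - 6

Write P(t) = at^4 + bt^3 + ct^2 + dt + e. Substituting each data point gives a linear system:
  81a - 27b + 9c - 3d + e = 30
  a - b + c - d + e = -14
  a + b + c + d + e = -2
  81a + 27b + 9c + 3d + e = 354
  625a + 125b + 25c + 5d + e = 2494
Solving the system yields a = 3, b = 6, c = -5, d = 0, e = -6.
So P(t) = 3t⁴ + 6t³ - 5t² - 6.
Check: P(5) = 2494. ✓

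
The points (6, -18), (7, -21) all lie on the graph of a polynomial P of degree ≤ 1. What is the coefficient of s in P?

-3

Write P(s) = as + b. Substituting each data point gives a linear system:
  6a + b = -18
  7a + b = -21
Solving the system yields a = -3, b = 0.
So P(s) = -3s.
The leading coefficient is -3.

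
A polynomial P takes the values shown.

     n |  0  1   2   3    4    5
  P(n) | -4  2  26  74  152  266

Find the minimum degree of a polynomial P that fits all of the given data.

Forward differences of the values at n = 0, 1, 2, 3, 4, 5:
  P  : -4  2  26  74  152  266
  Δ  : 6  24  48  78  114
  Δ^2: 18  24  30  36
  Δ^3: 6  6  6
  Δ^4: 0  0
  Δ^5: 0
The third differences are constant (6) and nonzero, while all higher differences vanish, so the minimal degree is 3.

3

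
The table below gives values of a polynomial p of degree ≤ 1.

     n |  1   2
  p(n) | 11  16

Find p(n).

Write p(n) = an + b. Substituting each data point gives a linear system:
  a + b = 11
  2a + b = 16
Solving the system yields a = 5, b = 6.
So p(n) = 5n + 6.
Check: p(1) = 11. ✓

p(n) = 5n + 6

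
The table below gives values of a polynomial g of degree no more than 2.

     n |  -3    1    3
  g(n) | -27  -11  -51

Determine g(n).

Write g(n) = an^2 + bn + c. Substituting each data point gives a linear system:
  9a - 3b + c = -27
  a + b + c = -11
  9a + 3b + c = -51
Solving the system yields a = -4, b = -4, c = -3.
So g(n) = -4n^2 - 4n - 3.
Check: g(-3) = -27. ✓

g(n) = -4n^2 - 4n - 3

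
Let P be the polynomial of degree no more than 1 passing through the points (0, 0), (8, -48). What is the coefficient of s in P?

Write P(s) = as + b. Substituting each data point gives a linear system:
  b = 0
  8a + b = -48
Solving the system yields a = -6, b = 0.
So P(s) = -6s.
The leading coefficient is -6.

-6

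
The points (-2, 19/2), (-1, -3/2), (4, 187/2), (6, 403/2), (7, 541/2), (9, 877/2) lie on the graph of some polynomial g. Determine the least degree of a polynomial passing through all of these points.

2

Divided differences on the nodes -2, -1, 4, 6, 7, 9:
  order 0: 19/2  -3/2  187/2  403/2  541/2  877/2
  order 1: -11  19  54  69  84
  order 2: 5  5  5  5
  order 3: 0  0  0
  order 4: 0  0
  order 5: 0
The order-2 divided differences are all 5 (nonzero) and every higher order vanishes, so the data lies on a polynomial of degree exactly 2.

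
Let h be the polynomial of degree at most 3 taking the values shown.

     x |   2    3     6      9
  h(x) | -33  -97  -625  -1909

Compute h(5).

Write h(x) = ax^3 + bx^2 + cx + d. Substituting each data point gives a linear system:
  8a + 4b + 2c + d = -33
  27a + 9b + 3c + d = -97
  216a + 36b + 6c + d = -625
  729a + 81b + 9c + d = -1909
Solving the system yields a = -2, b = -6, c = 4, d = -1.
So h(x) = -2x^3 - 6x^2 + 4x - 1.
Then h(5) = -381.

-381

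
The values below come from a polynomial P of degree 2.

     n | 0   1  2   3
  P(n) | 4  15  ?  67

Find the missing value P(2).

36

The 3 known points determine the degree-2 polynomial uniquely.
Write P(n) = an^2 + bn + c. Substituting each data point gives a linear system:
  c = 4
  a + b + c = 15
  9a + 3b + c = 67
Solving the system yields a = 5, b = 6, c = 4.
So P(n) = 5n^2 + 6n + 4.
Then P(2) = 36.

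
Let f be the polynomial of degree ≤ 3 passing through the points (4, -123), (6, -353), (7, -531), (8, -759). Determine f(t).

f(t) = -t^3 - 4t^2 + t + 1

Write f(t) = at^3 + bt^2 + ct + d. Substituting each data point gives a linear system:
  64a + 16b + 4c + d = -123
  216a + 36b + 6c + d = -353
  343a + 49b + 7c + d = -531
  512a + 64b + 8c + d = -759
Solving the system yields a = -1, b = -4, c = 1, d = 1.
So f(t) = -t^3 - 4t^2 + t + 1.
Check: f(8) = -759. ✓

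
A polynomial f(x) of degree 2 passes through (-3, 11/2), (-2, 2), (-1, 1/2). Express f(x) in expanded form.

Using the Lagrange interpolation formula with nodes -3, -2, -1:
  L_0(x) = (x + 2)(x + 1) / 2
  L_1(x) = (x + 3)(x + 1) / -1
  L_2(x) = (x + 3)(x + 2) / 2
Then f(x) = 11/2·L_0(x) + 2·L_1(x) + 1/2·L_2(x).
Expanding and collecting terms gives f(x) = x^2 + (3/2)x + 1.
Check: f(-1) = 1/2. ✓

f(x) = x^2 + (3/2)x + 1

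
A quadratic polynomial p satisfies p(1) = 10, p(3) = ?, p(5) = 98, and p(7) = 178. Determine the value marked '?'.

The 3 known points determine the degree-2 polynomial uniquely.
Write p(x) = ax^2 + bx + c. Substituting each data point gives a linear system:
  a + b + c = 10
  25a + 5b + c = 98
  49a + 7b + c = 178
Solving the system yields a = 3, b = 4, c = 3.
So p(x) = 3x^2 + 4x + 3.
Then p(3) = 42.

42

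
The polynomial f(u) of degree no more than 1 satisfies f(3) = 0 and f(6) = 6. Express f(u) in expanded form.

f(u) = 2u - 6

Write f(u) = au + b. Substituting each data point gives a linear system:
  3a + b = 0
  6a + b = 6
Solving the system yields a = 2, b = -6.
So f(u) = 2u - 6.
Check: f(3) = 0. ✓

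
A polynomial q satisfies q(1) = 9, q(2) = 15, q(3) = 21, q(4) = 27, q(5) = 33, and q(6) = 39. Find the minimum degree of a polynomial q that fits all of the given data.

1

Forward differences of the values at t = 1, 2, 3, 4, 5, 6:
  q  : 9  15  21  27  33  39
  Δ  : 6  6  6  6  6
  Δ^2: 0  0  0  0
  Δ^3: 0  0  0
  Δ^4: 0  0
  Δ^5: 0
The first differences are constant (6) and nonzero, while all higher differences vanish, so the minimal degree is 1.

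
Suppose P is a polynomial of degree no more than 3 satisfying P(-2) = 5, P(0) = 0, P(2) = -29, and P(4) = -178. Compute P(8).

-1220

Using the Lagrange interpolation formula with nodes -2, 0, 2, 4:
  L_0(s) = s(s - 2)(s - 4) / -48
  L_1(s) = (s + 2)(s - 2)(s - 4) / 16
  L_2(s) = (s + 2)s(s - 4) / -16
  L_3(s) = (s + 2)s(s - 2) / 48
Then P(s) = 5·L_0(s) + 0·L_1(s) - 29·L_2(s) - 178·L_3(s).
Expanding and collecting terms gives P(s) = -2s³ - 3s² - (1/2)s.
Evaluating at s = 8: P(8) = -1220.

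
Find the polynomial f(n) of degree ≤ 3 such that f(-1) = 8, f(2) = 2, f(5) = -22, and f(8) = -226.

f(n) = -n^3 + 5n^2 - 4n - 2

Write f(n) = an^3 + bn^2 + cn + d. Substituting each data point gives a linear system:
  -a + b - c + d = 8
  8a + 4b + 2c + d = 2
  125a + 25b + 5c + d = -22
  512a + 64b + 8c + d = -226
Solving the system yields a = -1, b = 5, c = -4, d = -2.
So f(n) = -n³ + 5n² - 4n - 2.
Check: f(8) = -226. ✓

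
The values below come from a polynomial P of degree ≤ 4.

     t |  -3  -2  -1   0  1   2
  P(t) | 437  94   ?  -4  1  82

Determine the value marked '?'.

The 5 known points determine the degree-4 polynomial uniquely.
Write P(t) = at^4 + bt^3 + ct^2 + dt + e. Substituting each data point gives a linear system:
  81a - 27b + 9c - 3d + e = 437
  16a - 8b + 4c - 2d + e = 94
  e = -4
  a + b + c + d + e = 1
  16a + 8b + 4c + 2d + e = 82
Solving the system yields a = 5, b = 0, c = 3, d = -3, e = -4.
So P(t) = 5t^4 + 3t^2 - 3t - 4.
Then P(-1) = 7.

7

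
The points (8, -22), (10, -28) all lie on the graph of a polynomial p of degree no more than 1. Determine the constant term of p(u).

2

Write p(u) = au + b. Substituting each data point gives a linear system:
  8a + b = -22
  10a + b = -28
Solving the system yields a = -3, b = 2.
So p(u) = -3u + 2.
The constant term is 2.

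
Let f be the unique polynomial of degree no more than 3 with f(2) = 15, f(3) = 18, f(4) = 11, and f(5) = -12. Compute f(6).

Using the Lagrange interpolation formula with nodes 2, 3, 4, 5:
  L_0(n) = (n - 3)(n - 4)(n - 5) / -6
  L_1(n) = (n - 2)(n - 4)(n - 5) / 2
  L_2(n) = (n - 2)(n - 3)(n - 5) / -2
  L_3(n) = (n - 2)(n - 3)(n - 4) / 6
Then f(n) = 15·L_0(n) + 18·L_1(n) + 11·L_2(n) - 12·L_3(n).
Expanding and collecting terms gives f(n) = -n³ + 4n² + 2n + 3.
Evaluating at n = 6: f(6) = -57.

-57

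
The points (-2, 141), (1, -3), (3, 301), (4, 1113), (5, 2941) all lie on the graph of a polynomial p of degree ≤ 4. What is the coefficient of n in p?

-2

Write p(n) = an^4 + bn^3 + cn^2 + dn + e. Substituting each data point gives a linear system:
  16a - 8b + 4c - 2d + e = 141
  a + b + c + d + e = -3
  81a + 27b + 9c + 3d + e = 301
  256a + 64b + 16c + 4d + e = 1113
  625a + 125b + 25c + 5d + e = 2941
Solving the system yields a = 6, b = -6, c = -2, d = -2, e = 1.
So p(n) = 6n^4 - 6n^3 - 2n^2 - 2n + 1.
The coefficient of n is -2.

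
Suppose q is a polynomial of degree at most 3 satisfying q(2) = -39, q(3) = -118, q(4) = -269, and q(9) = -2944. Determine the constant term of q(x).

-1

Write q(x) = ax^3 + bx^2 + cx + d. Substituting each data point gives a linear system:
  8a + 4b + 2c + d = -39
  27a + 9b + 3c + d = -118
  64a + 16b + 4c + d = -269
  729a + 81b + 9c + d = -2944
Solving the system yields a = -4, b = 0, c = -3, d = -1.
So q(x) = -4x³ - 3x - 1.
The constant term is -1.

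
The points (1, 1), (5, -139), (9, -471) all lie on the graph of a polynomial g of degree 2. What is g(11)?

-709

Using the Lagrange interpolation formula with nodes 1, 5, 9:
  L_0(n) = (n - 5)(n - 9) / 32
  L_1(n) = (n - 1)(n - 9) / -16
  L_2(n) = (n - 1)(n - 5) / 32
Then g(n) = 1·L_0(n) - 139·L_1(n) - 471·L_2(n).
Expanding and collecting terms gives g(n) = -6n^2 + n + 6.
Evaluating at n = 11: g(11) = -709.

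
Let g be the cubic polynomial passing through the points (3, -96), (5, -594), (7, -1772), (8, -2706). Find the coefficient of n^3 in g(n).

Write g(n) = an^3 + bn^2 + cn + d. Substituting each data point gives a linear system:
  27a + 9b + 3c + d = -96
  125a + 25b + 5c + d = -594
  343a + 49b + 7c + d = -1772
  512a + 64b + 8c + d = -2706
Solving the system yields a = -6, b = 5, c = 5, d = 6.
So g(n) = -6n^3 + 5n^2 + 5n + 6.
The leading coefficient is -6.

-6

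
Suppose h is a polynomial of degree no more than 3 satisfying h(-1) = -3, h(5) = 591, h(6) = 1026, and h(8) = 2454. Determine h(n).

h(n) = 5n^3 - 2n^2 + 2n + 6

Write h(n) = an^3 + bn^2 + cn + d. Substituting each data point gives a linear system:
  -a + b - c + d = -3
  125a + 25b + 5c + d = 591
  216a + 36b + 6c + d = 1026
  512a + 64b + 8c + d = 2454
Solving the system yields a = 5, b = -2, c = 2, d = 6.
So h(n) = 5n^3 - 2n^2 + 2n + 6.
Check: h(5) = 591. ✓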